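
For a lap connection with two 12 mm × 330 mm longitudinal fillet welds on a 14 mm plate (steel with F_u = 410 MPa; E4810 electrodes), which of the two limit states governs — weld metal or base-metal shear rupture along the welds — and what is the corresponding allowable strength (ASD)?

R_n/Ω ≈ 806 kN (weld metal governs)

E48XX → F_EXX = 480 MPa.
t_e = 0.707 × 12 = 8.484 mm; L = 660 mm.
Weld metal: R_n/Ω = (1/2.0) × 0.6 × 480 × 8.484 × 660 × 10⁻³ = 806.3 kN.
Base metal (shear rupture): R_n/Ω = (1/2.0) × 0.6 × 410 × 14 × 660 × 10⁻³ = 1137 kN.
Governing: weld metal.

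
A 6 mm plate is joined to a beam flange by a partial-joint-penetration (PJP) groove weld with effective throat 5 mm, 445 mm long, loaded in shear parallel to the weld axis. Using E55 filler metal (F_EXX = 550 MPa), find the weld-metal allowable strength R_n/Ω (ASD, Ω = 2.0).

R_n/Ω ≈ 367 kN

Effective throat (given) t_e = 5 mm.
A_we = 5 × 445 = 2225 mm².
F_nw = 0.6 F_EXX = 330 MPa.
R_n/Ω = (330 × 2225) / 2.0 × 10⁻³ = 367.1 kN.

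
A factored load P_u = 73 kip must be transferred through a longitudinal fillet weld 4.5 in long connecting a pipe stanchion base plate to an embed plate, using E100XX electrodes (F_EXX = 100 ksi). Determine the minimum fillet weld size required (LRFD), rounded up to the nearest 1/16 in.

w = 9/16 in

Total weld length L = 4.5 in.
Required throat t_e = P_u / (φ × 0.6 F_EXX × L) = 73 / (0.75 × 0.6 × 100 × 4.5) = 0.3605 in.
Required leg w = t_e / 0.707 = 0.5099 in → use 9/16 in.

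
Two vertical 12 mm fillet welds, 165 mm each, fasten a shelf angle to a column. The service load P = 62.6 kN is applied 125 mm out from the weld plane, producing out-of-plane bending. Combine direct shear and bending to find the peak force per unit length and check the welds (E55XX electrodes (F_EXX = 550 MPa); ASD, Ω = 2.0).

L_w = 2 × 165 = 330 mm; section modulus (unit throat) S = 2 × L²/6 = 9075 mm².
Direct shear f_v = P/L_w = 62.6×10³/330 = 189.7 N/mm.
Moment M = P × e = 62.6×10³ × 125 = 7825000 N·mm; bending f_b = M/S = 862.3 N/mm.
f_max = √(f_v² + f_b²) = √(189.7² + 862.3²) = 882.9 N/mm.
r_n/Ω = (1/2.0) × 0.6 × 550 × (0.707 × 12) = 1400 N/mm → adequate.

f_max ≈ 883 N/mm; adequate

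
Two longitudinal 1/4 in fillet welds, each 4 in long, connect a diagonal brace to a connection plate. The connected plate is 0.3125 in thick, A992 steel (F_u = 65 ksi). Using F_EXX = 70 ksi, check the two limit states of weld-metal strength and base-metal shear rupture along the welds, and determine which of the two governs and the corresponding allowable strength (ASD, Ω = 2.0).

R_n/Ω ≈ 29.7 kips (weld metal governs)

t_e = 0.707 × 0.25 = 0.1767 in; L = 8 in.
Weld metal: R_n/Ω = (1/2.0) × 0.6 × 70 × 0.1767 × 8 = 29.69 kips.
Base metal (shear rupture): R_n/Ω = (1/2.0) × 0.6 × 65 × 0.3125 × 8 = 48.75 kips.
Governing: weld metal.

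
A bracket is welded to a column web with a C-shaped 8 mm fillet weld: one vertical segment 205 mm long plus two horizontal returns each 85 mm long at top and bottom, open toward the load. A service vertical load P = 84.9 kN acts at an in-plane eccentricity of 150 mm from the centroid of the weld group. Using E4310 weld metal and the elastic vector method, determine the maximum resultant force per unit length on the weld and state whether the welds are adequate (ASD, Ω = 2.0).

E43XX → F_EXX = 430 MPa.
Total weld length L_w = 375 mm. Treat welds as unit-width lines.
Centroid: x̄ = 2×85×42.5 / 375 = 19.27 mm from the vertical weld.
Polar moment about centroid: J = I_x + I_y = [205³/12 + 2×85×102.5²] + [205×19.27² + 2(85³/12 + 85×23.23²)] = 2774000 mm³.
Direct shear f_v = P/L_w = 84.9×10³ / 375 = 226.4 N/mm (vertical).
Torsion M = P·e = 84.9×10³ × 150 = 12735000 N·mm.
Critical point at (x, y) = (65.73, 102.5) from centroid. f_tx = M·y/J = 470.5 N/mm; f_ty = M·x/J = 301.7 N/mm.
Resultant f_max = √[f_tx² + (f_v + f_ty)²] = √[470.5² + (226.4 + 301.7)²] = 707.3 N/mm.
Capacity per unit length: r_n/Ω = (1/2.0) × 0.6 × 430 × (0.707 × 8) = 729.6 N/mm.
707.3 ≤ 729.6 → adequate.

f_max ≈ 707 N/mm; adequate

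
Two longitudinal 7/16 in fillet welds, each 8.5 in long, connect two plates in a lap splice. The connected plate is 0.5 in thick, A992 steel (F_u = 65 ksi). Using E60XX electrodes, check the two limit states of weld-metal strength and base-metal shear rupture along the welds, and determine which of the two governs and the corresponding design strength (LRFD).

E60XX → F_EXX = 60 ksi.
t_e = 0.707 × 0.4375 = 0.3093 in; L = 17 in.
Weld metal: φR_n = 0.75 × 0.6 × 60 × 0.3093 × 17 = 142 kip.
Base metal (shear rupture): φR_n = 0.75 × 0.6 × 65 × 0.5 × 17 = 248.6 kip.
Governing: weld metal.

φR_n ≈ 142 kip (weld metal governs)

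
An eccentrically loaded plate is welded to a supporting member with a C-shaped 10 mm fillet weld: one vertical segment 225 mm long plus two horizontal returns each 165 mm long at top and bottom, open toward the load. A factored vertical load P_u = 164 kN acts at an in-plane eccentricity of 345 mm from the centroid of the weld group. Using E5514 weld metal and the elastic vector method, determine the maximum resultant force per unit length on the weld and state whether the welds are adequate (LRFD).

f_max ≈ 1570 N/mm; adequate

E55XX → F_EXX = 550 MPa.
Total weld length L_w = 555 mm. Treat welds as unit-width lines.
Centroid: x̄ = 2×165×82.5 / 555 = 49.05 mm from the vertical weld.
Polar moment about centroid: J = I_x + I_y = [225³/12 + 2×165×112.5²] + [225×49.05² + 2(165³/12 + 165×33.45²)] = 6785000 mm³.
Direct shear f_v = P/L_w = 164×10³ / 555 = 295.5 N/mm (vertical).
Torsion M = P·e = 164×10³ × 345 = 56580000 N·mm.
Critical point at (x, y) = (115.9, 112.5) from centroid. f_tx = M·y/J = 938.1 N/mm; f_ty = M·x/J = 966.9 N/mm.
Resultant f_max = √[f_tx² + (f_v + f_ty)²] = √[938.1² + (295.5 + 966.9)²] = 1573 N/mm.
Capacity per unit length: φr_n = 0.75 × 0.6 × 550 × (0.707 × 10) = 1750 N/mm.
1573 ≤ 1750 → adequate.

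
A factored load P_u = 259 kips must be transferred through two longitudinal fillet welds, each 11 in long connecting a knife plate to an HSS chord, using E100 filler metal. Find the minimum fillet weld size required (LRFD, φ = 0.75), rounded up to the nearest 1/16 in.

E100XX → F_EXX = 100 ksi.
Total weld length L = 22 in.
Required throat t_e = P_u / (φ × 0.6 F_EXX × L) = 259 / (0.75 × 0.6 × 100 × 22) = 0.2616 in.
Required leg w = t_e / 0.707 = 0.37 in → use 3/8 in.

w = 3/8 in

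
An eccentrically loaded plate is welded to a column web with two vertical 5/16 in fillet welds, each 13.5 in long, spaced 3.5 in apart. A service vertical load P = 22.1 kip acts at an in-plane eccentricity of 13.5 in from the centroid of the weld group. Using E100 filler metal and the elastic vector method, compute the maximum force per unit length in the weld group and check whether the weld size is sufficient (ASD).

E100XX → F_EXX = 100 ksi.
Total weld length L_w = 27 in. Treat welds as unit-width lines.
Polar moment about centroid: J = 2[d³/12 + d(b/2)²] = 2[13.5³/12 + 13.5×1.75²] = 492.8 in³.
Direct shear f_v = P/L_w = 22.1 / 27 = 0.8185 kip/in (vertical).
Torsion M = P·e = 22.1 × 13.5 = 298.35 kip·in.
Critical point at (x, y) = (1.75, 6.75) from centroid. f_tx = M·y/J = 4.087 kip/in; f_ty = M·x/J = 1.06 kip/in.
Resultant f_max = √[f_tx² + (f_v + f_ty)²] = √[4.087² + (0.8185 + 1.06)²] = 4.498 kip/in.
Capacity per unit length: r_n/Ω = (1/2.0) × 0.6 × 100 × (0.707 × 0.3125) = 6.628 kip/in.
4.498 ≤ 6.628 → adequate.

f_max ≈ 4.5 kip/in; adequate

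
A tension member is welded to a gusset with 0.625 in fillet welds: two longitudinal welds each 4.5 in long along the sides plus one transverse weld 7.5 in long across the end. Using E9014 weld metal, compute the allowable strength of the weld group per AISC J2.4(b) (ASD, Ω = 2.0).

E90XX → F_EXX = 90 ksi.
t_e = 0.707 × 0.625 = 0.4419 in.
R_nwl = 0.6 × 90 × 0.4419 × 9 = 214.8 kips (longitudinal, 2 welds).
R_nwt = 0.6 × 90 × 0.4419 × 7.5 = 179 kips (transverse, base value).
(i) R_nwl + R_nwt = 393.7 kips; (ii) 0.85 R_nwl + 1.5 R_nwt = 451 kips.
R_n = max = 451 kips [governs: (ii)]; R_n/Ω = 225.5 kips.

R_n/Ω ≈ 225 kips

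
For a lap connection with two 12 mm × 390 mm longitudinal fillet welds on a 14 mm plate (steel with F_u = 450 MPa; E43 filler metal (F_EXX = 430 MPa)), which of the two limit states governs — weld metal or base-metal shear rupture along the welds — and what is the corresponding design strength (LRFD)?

φR_n ≈ 1280 kN (weld metal governs)

t_e = 0.707 × 12 = 8.484 mm; L = 780 mm.
Weld metal: φR_n = 0.75 × 0.6 × 430 × 8.484 × 780 × 10⁻³ = 1280 kN.
Base metal (shear rupture): φR_n = 0.75 × 0.6 × 450 × 14 × 780 × 10⁻³ = 2211 kN.
Governing: weld metal.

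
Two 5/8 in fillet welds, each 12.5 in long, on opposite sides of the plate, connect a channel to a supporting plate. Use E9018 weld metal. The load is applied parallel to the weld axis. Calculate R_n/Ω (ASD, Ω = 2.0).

E90XX → F_EXX = 90 ksi.
Effective throat t_e = 0.707 × 0.625 = 0.4419 in.
Total length L = 25 in; A_we = 0.4419 × 25 = 11.05 in².
F_nw = 0.6 F_EXX = 0.6 × 90 = 54 ksi.
R_n = 54 × 11.05 = 596.5 kips; R_n/Ω = 596.5/2.0 = 298.3 kips.

R_n/Ω ≈ 298 kips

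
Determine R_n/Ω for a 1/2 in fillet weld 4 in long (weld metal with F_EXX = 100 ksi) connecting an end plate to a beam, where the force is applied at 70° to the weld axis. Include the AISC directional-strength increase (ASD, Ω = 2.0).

R_n/Ω ≈ 61.7 kips

t_e = 0.707 × 0.5 = 0.3535 in; A_we = 0.3535 × 4 = 1.414 in².
Directional factor: 1.0 + 0.5 sin^1.5(70°) = 1.455.
F_nw = 0.6 × 100 × 1.455 = 87.33 ksi.
R_n/Ω = (87.33 × 1.414) / 2.0 = 61.74 kips.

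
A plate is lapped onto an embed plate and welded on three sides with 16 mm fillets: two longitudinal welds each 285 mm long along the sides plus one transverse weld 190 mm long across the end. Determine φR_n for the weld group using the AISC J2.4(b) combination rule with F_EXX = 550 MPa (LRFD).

t_e = 0.707 × 16 = 11.31 mm.
R_nwl = 0.6 × 550 × 11.31 × 570 × 10⁻³ = 2128 kN (longitudinal, 2 welds).
R_nwt = 0.6 × 550 × 11.31 × 190 × 10⁻³ = 709.3 kN (transverse, base value).
(i) R_nwl + R_nwt = 2837 kN; (ii) 0.85 R_nwl + 1.5 R_nwt = 2873 kN.
R_n = max = 2873 kN [governs: (ii)]; φR_n = 2154 kN.

φR_n ≈ 2150 kN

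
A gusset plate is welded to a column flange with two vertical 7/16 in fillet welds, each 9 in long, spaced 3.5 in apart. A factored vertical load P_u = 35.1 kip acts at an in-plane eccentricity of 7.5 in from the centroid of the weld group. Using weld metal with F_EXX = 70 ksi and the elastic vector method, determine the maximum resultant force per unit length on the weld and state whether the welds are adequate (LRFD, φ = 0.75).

f_max ≈ 8.11 kip/in; adequate

Total weld length L_w = 18 in. Treat welds as unit-width lines.
Polar moment about centroid: J = 2[d³/12 + d(b/2)²] = 2[9³/12 + 9×1.75²] = 176.6 in³.
Direct shear f_v = P/L_w = 35.1 / 18 = 1.95 kip/in (vertical).
Torsion M = P·e = 35.1 × 7.5 = 263.25 kip·in.
Critical point at (x, y) = (1.75, 4.5) from centroid. f_tx = M·y/J = 6.707 kip/in; f_ty = M·x/J = 2.608 kip/in.
Resultant f_max = √[f_tx² + (f_v + f_ty)²] = √[6.707² + (1.95 + 2.608)²] = 8.109 kip/in.
Capacity per unit length: φr_n = 0.75 × 0.6 × 70 × (0.707 × 0.4375) = 9.743 kip/in.
8.109 ≤ 9.743 → adequate.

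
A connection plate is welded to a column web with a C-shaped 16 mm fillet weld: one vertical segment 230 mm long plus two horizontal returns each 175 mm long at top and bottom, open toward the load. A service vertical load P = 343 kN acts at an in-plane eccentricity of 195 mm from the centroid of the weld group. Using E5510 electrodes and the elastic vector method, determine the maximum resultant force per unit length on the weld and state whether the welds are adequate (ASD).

E55XX → F_EXX = 550 MPa.
Total weld length L_w = 580 mm. Treat welds as unit-width lines.
Centroid: x̄ = 2×175×87.5 / 580 = 52.8 mm from the vertical weld.
Polar moment about centroid: J = I_x + I_y = [230³/12 + 2×175×115²] + [230×52.8² + 2(175³/12 + 175×34.7²)] = 7599000 mm³.
Direct shear f_v = P/L_w = 343×10³ / 580 = 591.4 N/mm (vertical).
Torsion M = P·e = 343×10³ × 195 = 66885000 N·mm.
Critical point at (x, y) = (122.2, 115) from centroid. f_tx = M·y/J = 1012 N/mm; f_ty = M·x/J = 1076 N/mm.
Resultant f_max = √[f_tx² + (f_v + f_ty)²] = √[1012² + (591.4 + 1076)²] = 1950 N/mm.
Capacity per unit length: r_n/Ω = (1/2.0) × 0.6 × 550 × (0.707 × 16) = 1866 N/mm.
1950 > 1866 → NOT adequate.

f_max ≈ 1950 N/mm; NOT adequate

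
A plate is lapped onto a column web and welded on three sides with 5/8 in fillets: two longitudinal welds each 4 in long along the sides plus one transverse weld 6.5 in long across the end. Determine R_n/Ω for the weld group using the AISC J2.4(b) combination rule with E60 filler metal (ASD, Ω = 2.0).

E60XX → F_EXX = 60 ksi.
t_e = 0.707 × 0.625 = 0.4419 in.
R_nwl = 0.6 × 60 × 0.4419 × 8 = 127.3 kips (longitudinal, 2 welds).
R_nwt = 0.6 × 60 × 0.4419 × 6.5 = 103.4 kips (transverse, base value).
(i) R_nwl + R_nwt = 230.7 kips; (ii) 0.85 R_nwl + 1.5 R_nwt = 263.3 kips.
R_n = max = 263.3 kips [governs: (ii)]; R_n/Ω = 131.6 kips.

R_n/Ω ≈ 132 kips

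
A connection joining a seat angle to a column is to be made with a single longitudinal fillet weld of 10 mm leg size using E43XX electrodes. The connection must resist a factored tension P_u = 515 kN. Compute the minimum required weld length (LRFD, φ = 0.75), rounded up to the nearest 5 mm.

L = 380 mm

E43XX → F_EXX = 430 MPa.
Throat t_e = 0.707 × 10 = 7.07 mm.
φr_n = 0.75 × 0.6 × 430 × 7.07 × 10⁻³ = 1.368 kN/mm.
L_req = P_u / φr_n = 515 / 1.368 = 376.4 mm total.
Round up → use L = 380 mm.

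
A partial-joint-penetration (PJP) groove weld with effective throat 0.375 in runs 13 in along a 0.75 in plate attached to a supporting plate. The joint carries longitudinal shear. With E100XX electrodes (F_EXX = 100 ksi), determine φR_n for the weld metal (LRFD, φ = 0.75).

φR_n ≈ 219 kips

Effective throat (given) t_e = 0.375 in.
A_we = 0.375 × 13 = 4.875 in².
F_nw = 0.6 F_EXX = 60 ksi.
φR_n = 0.75 × 60 × 4.875 = 219.4 kips.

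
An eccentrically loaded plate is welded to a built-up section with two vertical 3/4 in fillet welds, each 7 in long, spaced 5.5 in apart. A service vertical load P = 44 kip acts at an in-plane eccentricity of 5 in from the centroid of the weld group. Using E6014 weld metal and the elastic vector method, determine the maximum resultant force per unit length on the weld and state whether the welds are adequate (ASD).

f_max ≈ 8.32 kip/in; adequate

E60XX → F_EXX = 60 ksi.
Total weld length L_w = 14 in. Treat welds as unit-width lines.
Polar moment about centroid: J = 2[d³/12 + d(b/2)²] = 2[7³/12 + 7×2.75²] = 163 in³.
Direct shear f_v = P/L_w = 44 / 14 = 3.143 kip/in (vertical).
Torsion M = P·e = 44 × 5 = 220 kip·in.
Critical point at (x, y) = (2.75, 3.5) from centroid. f_tx = M·y/J = 4.723 kip/in; f_ty = M·x/J = 3.711 kip/in.
Resultant f_max = √[f_tx² + (f_v + f_ty)²] = √[4.723² + (3.143 + 3.711)²] = 8.323 kip/in.
Capacity per unit length: r_n/Ω = (1/2.0) × 0.6 × 60 × (0.707 × 0.75) = 9.544 kip/in.
8.323 ≤ 9.544 → adequate.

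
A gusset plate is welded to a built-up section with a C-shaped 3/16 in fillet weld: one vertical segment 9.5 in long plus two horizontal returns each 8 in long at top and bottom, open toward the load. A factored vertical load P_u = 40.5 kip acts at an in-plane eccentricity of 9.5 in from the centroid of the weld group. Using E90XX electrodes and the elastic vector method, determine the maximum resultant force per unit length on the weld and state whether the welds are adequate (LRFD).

f_max ≈ 5.85 kip/in; NOT adequate

E90XX → F_EXX = 90 ksi.
Total weld length L_w = 25.5 in. Treat welds as unit-width lines.
Centroid: x̄ = 2×8×4 / 25.5 = 2.51 in from the vertical weld.
Polar moment about centroid: J = I_x + I_y = [9.5³/12 + 2×8×4.75²] + [9.5×2.51² + 2(8³/12 + 8×1.49²)] = 613.2 in³.
Direct shear f_v = P/L_w = 40.5 / 25.5 = 1.588 kip/in (vertical).
Torsion M = P·e = 40.5 × 9.5 = 384.75 kip·in.
Critical point at (x, y) = (5.49, 4.75) from centroid. f_tx = M·y/J = 2.981 kip/in; f_ty = M·x/J = 3.445 kip/in.
Resultant f_max = √[f_tx² + (f_v + f_ty)²] = √[2.981² + (1.588 + 3.445)²] = 5.85 kip/in.
Capacity per unit length: φr_n = 0.75 × 0.6 × 90 × (0.707 × 0.1875) = 5.369 kip/in.
5.85 > 5.369 → NOT adequate.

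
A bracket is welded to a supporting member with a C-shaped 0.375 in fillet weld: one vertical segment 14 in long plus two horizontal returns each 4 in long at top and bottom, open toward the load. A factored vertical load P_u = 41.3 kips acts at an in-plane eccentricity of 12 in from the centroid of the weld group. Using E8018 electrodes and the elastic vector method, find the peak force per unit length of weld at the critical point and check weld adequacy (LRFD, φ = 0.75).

f_max ≈ 6.88 kip/in; adequate

E80XX → F_EXX = 80 ksi.
Total weld length L_w = 22 in. Treat welds as unit-width lines.
Centroid: x̄ = 2×4×2 / 22 = 0.7273 in from the vertical weld.
Polar moment about centroid: J = I_x + I_y = [14³/12 + 2×4×7²] + [14×0.7273² + 2(4³/12 + 4×1.273²)] = 651.7 in³.
Direct shear f_v = P/L_w = 41.3 / 22 = 1.877 kip/in (vertical).
Torsion M = P·e = 41.3 × 12 = 495.6 kip·in.
Critical point at (x, y) = (3.273, 7) from centroid. f_tx = M·y/J = 5.323 kip/in; f_ty = M·x/J = 2.489 kip/in.
Resultant f_max = √[f_tx² + (f_v + f_ty)²] = √[5.323² + (1.877 + 2.489)²] = 6.885 kip/in.
Capacity per unit length: φr_n = 0.75 × 0.6 × 80 × (0.707 × 0.375) = 9.544 kip/in.
6.885 ≤ 9.544 → adequate.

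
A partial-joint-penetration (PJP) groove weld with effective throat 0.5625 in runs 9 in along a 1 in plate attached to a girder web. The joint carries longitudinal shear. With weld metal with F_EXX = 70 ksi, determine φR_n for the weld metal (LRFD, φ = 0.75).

Effective throat (given) t_e = 0.5625 in.
A_we = 0.5625 × 9 = 5.062 in².
F_nw = 0.6 F_EXX = 42 ksi.
φR_n = 0.75 × 42 × 5.062 = 159.5 kips.

φR_n ≈ 159 kips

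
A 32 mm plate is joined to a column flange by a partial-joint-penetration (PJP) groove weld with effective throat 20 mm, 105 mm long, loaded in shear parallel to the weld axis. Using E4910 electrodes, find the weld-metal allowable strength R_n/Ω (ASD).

R_n/Ω ≈ 309 kN

E49XX → F_EXX = 490 MPa.
Effective throat (given) t_e = 20 mm.
A_we = 20 × 105 = 2100 mm².
F_nw = 0.6 F_EXX = 294 MPa.
R_n/Ω = (294 × 2100) / 2.0 × 10⁻³ = 308.7 kN.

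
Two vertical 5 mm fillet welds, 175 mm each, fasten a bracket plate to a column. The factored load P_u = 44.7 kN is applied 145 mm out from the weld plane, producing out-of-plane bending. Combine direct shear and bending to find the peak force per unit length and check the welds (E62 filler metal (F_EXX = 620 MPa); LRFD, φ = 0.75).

f_max ≈ 648 N/mm; adequate

L_w = 2 × 175 = 350 mm; section modulus (unit throat) S = 2 × L²/6 = 10210 mm².
Direct shear f_v = P/L_w = 44.7×10³/350 = 127.7 N/mm.
Moment M = P × e = 44.7×10³ × 145 = 6481500 N·mm; bending f_b = M/S = 634.9 N/mm.
f_max = √(f_v² + f_b²) = √(127.7² + 634.9²) = 647.6 N/mm.
φr_n = 0.75 × 0.6 × 620 × (0.707 × 5) = 986.3 N/mm → adequate.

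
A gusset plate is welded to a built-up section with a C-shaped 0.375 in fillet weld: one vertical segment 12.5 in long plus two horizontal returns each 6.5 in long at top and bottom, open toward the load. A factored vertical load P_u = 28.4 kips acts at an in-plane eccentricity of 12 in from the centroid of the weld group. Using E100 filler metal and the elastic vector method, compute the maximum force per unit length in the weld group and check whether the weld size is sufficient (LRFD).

f_max ≈ 4.21 kip/in; adequate

E100XX → F_EXX = 100 ksi.
Total weld length L_w = 25.5 in. Treat welds as unit-width lines.
Centroid: x̄ = 2×6.5×3.25 / 25.5 = 1.657 in from the vertical weld.
Polar moment about centroid: J = I_x + I_y = [12.5³/12 + 2×6.5×6.25²] + [12.5×1.657² + 2(6.5³/12 + 6.5×1.593²)] = 783.7 in³.
Direct shear f_v = P/L_w = 28.4 / 25.5 = 1.114 kip/in (vertical).
Torsion M = P·e = 28.4 × 12 = 340.8 kip·in.
Critical point at (x, y) = (4.843, 6.25) from centroid. f_tx = M·y/J = 2.718 kip/in; f_ty = M·x/J = 2.106 kip/in.
Resultant f_max = √[f_tx² + (f_v + f_ty)²] = √[2.718² + (1.114 + 2.106)²] = 4.214 kip/in.
Capacity per unit length: φr_n = 0.75 × 0.6 × 100 × (0.707 × 0.375) = 11.93 kip/in.
4.214 ≤ 11.93 → adequate.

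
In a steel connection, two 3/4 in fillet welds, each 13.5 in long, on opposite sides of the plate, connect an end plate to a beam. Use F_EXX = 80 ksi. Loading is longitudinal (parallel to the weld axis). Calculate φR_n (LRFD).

φR_n ≈ 515 kip

Effective throat t_e = 0.707 × 0.75 = 0.5302 in.
Total length L = 27 in; A_we = 0.5302 × 27 = 14.32 in².
F_nw = 0.6 F_EXX = 0.6 × 80 = 48 ksi.
φR_n = 0.75 × 48 × 14.32 = 515.4 kip.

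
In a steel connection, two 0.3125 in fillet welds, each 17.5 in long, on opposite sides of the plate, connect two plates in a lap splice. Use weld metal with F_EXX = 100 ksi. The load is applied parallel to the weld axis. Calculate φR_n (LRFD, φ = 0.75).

Effective throat t_e = 0.707 × 0.3125 = 0.2209 in.
Total length L = 35 in; A_we = 0.2209 × 35 = 7.733 in².
F_nw = 0.6 F_EXX = 0.6 × 100 = 60 ksi.
φR_n = 0.75 × 60 × 7.733 = 348 kip.

φR_n ≈ 348 kip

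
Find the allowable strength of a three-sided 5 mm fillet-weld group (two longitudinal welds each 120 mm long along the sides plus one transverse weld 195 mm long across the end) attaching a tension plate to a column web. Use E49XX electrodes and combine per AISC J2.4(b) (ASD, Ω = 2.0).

E49XX → F_EXX = 490 MPa.
t_e = 0.707 × 5 = 3.535 mm.
R_nwl = 0.6 × 490 × 3.535 × 240 × 10⁻³ = 249.4 kN (longitudinal, 2 welds).
R_nwt = 0.6 × 490 × 3.535 × 195 × 10⁻³ = 202.7 kN (transverse, base value).
(i) R_nwl + R_nwt = 452.1 kN; (ii) 0.85 R_nwl + 1.5 R_nwt = 516 kN.
R_n = max = 516 kN [governs: (ii)]; R_n/Ω = 258 kN.

R_n/Ω ≈ 258 kN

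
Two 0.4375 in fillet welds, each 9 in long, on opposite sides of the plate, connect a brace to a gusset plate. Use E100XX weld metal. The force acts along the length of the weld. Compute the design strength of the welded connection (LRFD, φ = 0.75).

E100XX → F_EXX = 100 ksi.
Effective throat t_e = 0.707 × 0.4375 = 0.3093 in.
Total length L = 18 in; A_we = 0.3093 × 18 = 5.568 in².
F_nw = 0.6 F_EXX = 0.6 × 100 = 60 ksi.
φR_n = 0.75 × 60 × 5.568 = 250.5 kip.

φR_n ≈ 251 kip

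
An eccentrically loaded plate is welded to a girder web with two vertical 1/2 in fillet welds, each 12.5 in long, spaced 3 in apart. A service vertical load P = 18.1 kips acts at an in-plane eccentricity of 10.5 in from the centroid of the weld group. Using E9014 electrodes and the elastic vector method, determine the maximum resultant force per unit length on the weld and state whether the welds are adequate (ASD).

f_max ≈ 3.44 kip/in; adequate

E90XX → F_EXX = 90 ksi.
Total weld length L_w = 25 in. Treat welds as unit-width lines.
Polar moment about centroid: J = 2[d³/12 + d(b/2)²] = 2[12.5³/12 + 12.5×1.5²] = 381.8 in³.
Direct shear f_v = P/L_w = 18.1 / 25 = 0.724 kip/in (vertical).
Torsion M = P·e = 18.1 × 10.5 = 190.05 kip·in.
Critical point at (x, y) = (1.5, 6.25) from centroid. f_tx = M·y/J = 3.111 kip/in; f_ty = M·x/J = 0.7467 kip/in.
Resultant f_max = √[f_tx² + (f_v + f_ty)²] = √[3.111² + (0.724 + 0.7467)²] = 3.441 kip/in.
Capacity per unit length: r_n/Ω = (1/2.0) × 0.6 × 90 × (0.707 × 0.5) = 9.544 kip/in.
3.441 ≤ 9.544 → adequate.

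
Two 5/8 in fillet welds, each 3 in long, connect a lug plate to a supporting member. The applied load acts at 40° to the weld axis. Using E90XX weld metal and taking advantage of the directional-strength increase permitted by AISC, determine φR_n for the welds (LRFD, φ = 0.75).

E90XX → F_EXX = 90 ksi.
t_e = 0.707 × 0.625 = 0.4419 in; A_we = 0.4419 × 6 = 2.651 in².
Directional factor: 1.0 + 0.5 sin^1.5(40°) = 1.258.
F_nw = 0.6 × 90 × 1.258 = 67.91 ksi.
φR_n = 0.75 × 67.91 × 2.651 = 135 kip.

φR_n ≈ 135 kip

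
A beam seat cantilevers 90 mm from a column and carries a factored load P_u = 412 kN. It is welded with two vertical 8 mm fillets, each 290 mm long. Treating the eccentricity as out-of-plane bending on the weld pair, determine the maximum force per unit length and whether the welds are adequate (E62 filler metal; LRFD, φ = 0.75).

f_max ≈ 1500 N/mm; adequate

E62XX → F_EXX = 620 MPa.
L_w = 2 × 290 = 580 mm; section modulus (unit throat) S = 2 × L²/6 = 28030 mm².
Direct shear f_v = P/L_w = 412×10³/580 = 710.3 N/mm.
Moment M = P × e = 412×10³ × 90 = 37080000 N·mm; bending f_b = M/S = 1323 N/mm.
f_max = √(f_v² + f_b²) = √(710.3² + 1323²) = 1501 N/mm.
φr_n = 0.75 × 0.6 × 620 × (0.707 × 8) = 1578 N/mm → adequate.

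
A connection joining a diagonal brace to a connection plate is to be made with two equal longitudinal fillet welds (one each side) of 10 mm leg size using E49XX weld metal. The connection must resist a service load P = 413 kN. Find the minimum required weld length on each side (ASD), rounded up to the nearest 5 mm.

E49XX → F_EXX = 490 MPa.
Throat t_e = 0.707 × 10 = 7.07 mm.
r_n/Ω = (0.6 × 490 × 7.07) / 2.0 = 1039 N/mm = 1.039 kN/mm.
L_req = P / (r_n/Ω) = 413 / 1.039 = 397.4 mm total.
Per side: 397.4 / 2 = 198.7 mm.
Round up → use L = 200 mm on each side.

L = 200 mm on each side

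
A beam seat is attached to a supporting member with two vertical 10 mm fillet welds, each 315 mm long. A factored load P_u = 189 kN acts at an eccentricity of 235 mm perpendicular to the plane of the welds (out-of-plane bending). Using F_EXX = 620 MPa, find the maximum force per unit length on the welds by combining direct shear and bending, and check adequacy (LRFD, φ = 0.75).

L_w = 2 × 315 = 630 mm; section modulus (unit throat) S = 2 × L²/6 = 33080 mm².
Direct shear f_v = P/L_w = 189×10³/630 = 300 N/mm.
Moment M = P × e = 189×10³ × 235 = 44415000 N·mm; bending f_b = M/S = 1343 N/mm.
f_max = √(f_v² + f_b²) = √(300² + 1343²) = 1376 N/mm.
φr_n = 0.75 × 0.6 × 620 × (0.707 × 10) = 1973 N/mm → adequate.

f_max ≈ 1380 N/mm; adequate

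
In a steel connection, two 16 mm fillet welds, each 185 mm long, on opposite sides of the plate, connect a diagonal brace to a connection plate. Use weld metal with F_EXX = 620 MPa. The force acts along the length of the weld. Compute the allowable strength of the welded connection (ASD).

R_n/Ω ≈ 778 kN

Effective throat t_e = 0.707 × 16 = 11.31 mm.
Total length L = 370 mm; A_we = 11.31 × 370 = 4185 mm².
F_nw = 0.6 F_EXX = 0.6 × 620 = 372 MPa.
R_n = 372 × 4185 × 10⁻³ = 1557 kN; R_n/Ω = 1557/2.0 = 778.5 kN.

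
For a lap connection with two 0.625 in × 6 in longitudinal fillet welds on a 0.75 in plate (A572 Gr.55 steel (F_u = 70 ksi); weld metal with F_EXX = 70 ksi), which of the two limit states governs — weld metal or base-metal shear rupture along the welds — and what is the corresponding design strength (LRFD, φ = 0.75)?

t_e = 0.707 × 0.625 = 0.4419 in; L = 12 in.
Weld metal: φR_n = 0.75 × 0.6 × 70 × 0.4419 × 12 = 167 kip.
Base metal (shear rupture): φR_n = 0.75 × 0.6 × 70 × 0.75 × 12 = 283.5 kip.
Governing: weld metal.

φR_n ≈ 167 kip (weld metal governs)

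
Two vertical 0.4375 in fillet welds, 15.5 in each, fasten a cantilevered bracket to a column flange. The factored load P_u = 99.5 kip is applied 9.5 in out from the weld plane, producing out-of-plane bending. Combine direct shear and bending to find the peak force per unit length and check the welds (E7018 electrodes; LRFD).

f_max ≈ 12.2 kip/in; NOT adequate

E70XX → F_EXX = 70 ksi.
L_w = 2 × 15.5 = 31 in; section modulus (unit throat) S = 2 × L²/6 = 80.08 in².
Direct shear f_v = P/L_w = 99.5/31 = 3.21 kip/in.
Moment M = P × e = 99.5 × 9.5 = 945.25 kip·in; bending f_b = M/S = 11.8 kip/in.
f_max = √(f_v² + f_b²) = √(3.21² + 11.8²) = 12.23 kip/in.
φr_n = 0.75 × 0.6 × 70 × (0.707 × 0.4375) = 9.743 kip/in → NOT adequate.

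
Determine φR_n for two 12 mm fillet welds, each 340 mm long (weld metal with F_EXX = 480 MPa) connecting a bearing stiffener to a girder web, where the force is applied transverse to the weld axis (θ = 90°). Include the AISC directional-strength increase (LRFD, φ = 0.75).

φR_n ≈ 1870 kN

t_e = 0.707 × 12 = 8.484 mm; A_we = 8.484 × 680 = 5769 mm².
Directional factor: 1.0 + 0.5 sin^1.5(90°) = 1.5.
F_nw = 0.6 × 480 × 1.5 = 432 MPa.
φR_n = 0.75 × 432 × 5769 × 10⁻³ = 1869 kN.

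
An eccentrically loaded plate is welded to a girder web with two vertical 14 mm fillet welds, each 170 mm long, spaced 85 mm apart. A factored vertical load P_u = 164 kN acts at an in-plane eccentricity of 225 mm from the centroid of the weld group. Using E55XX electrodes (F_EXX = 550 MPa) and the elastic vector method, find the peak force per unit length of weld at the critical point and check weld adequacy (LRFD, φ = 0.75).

f_max ≈ 2700 N/mm; NOT adequate

Total weld length L_w = 340 mm. Treat welds as unit-width lines.
Polar moment about centroid: J = 2[d³/12 + d(b/2)²] = 2[170³/12 + 170×42.5²] = 1433000 mm³.
Direct shear f_v = P/L_w = 164×10³ / 340 = 482.4 N/mm (vertical).
Torsion M = P·e = 164×10³ × 225 = 36900000 N·mm.
Critical point at (x, y) = (42.5, 85) from centroid. f_tx = M·y/J = 2189 N/mm; f_ty = M·x/J = 1094 N/mm.
Resultant f_max = √[f_tx² + (f_v + f_ty)²] = √[2189² + (482.4 + 1094)²] = 2698 N/mm.
Capacity per unit length: φr_n = 0.75 × 0.6 × 550 × (0.707 × 14) = 2450 N/mm.
2698 > 2450 → NOT adequate.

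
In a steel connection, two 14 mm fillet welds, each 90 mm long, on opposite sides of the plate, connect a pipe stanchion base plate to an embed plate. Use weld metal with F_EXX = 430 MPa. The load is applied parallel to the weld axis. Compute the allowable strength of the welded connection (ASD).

Effective throat t_e = 0.707 × 14 = 9.898 mm.
Total length L = 180 mm; A_we = 9.898 × 180 = 1782 mm².
F_nw = 0.6 F_EXX = 0.6 × 430 = 258 MPa.
R_n = 258 × 1782 × 10⁻³ = 459.7 kN; R_n/Ω = 459.7/2.0 = 229.8 kN.

R_n/Ω ≈ 230 kN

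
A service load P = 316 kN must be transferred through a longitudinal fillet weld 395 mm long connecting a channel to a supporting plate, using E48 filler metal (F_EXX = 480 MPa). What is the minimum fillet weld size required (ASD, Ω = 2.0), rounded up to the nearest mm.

Total weld length L = 395 mm.
Required throat t_e = P × Ω / (0.6 F_EXX × L) = 316 × 2.0 / (0.6 × 480 × 395 × 10⁻³) = 5.556 mm.
Required leg w = t_e / 0.707 = 7.858 mm → use 8 mm.

w = 8 mm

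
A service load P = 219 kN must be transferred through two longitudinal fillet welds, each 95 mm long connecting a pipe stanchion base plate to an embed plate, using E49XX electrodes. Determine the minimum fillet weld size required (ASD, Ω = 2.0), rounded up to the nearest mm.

w = 12 mm

E49XX → F_EXX = 490 MPa.
Total weld length L = 190 mm.
Required throat t_e = P × Ω / (0.6 F_EXX × L) = 219 × 2.0 / (0.6 × 490 × 190 × 10⁻³) = 7.841 mm.
Required leg w = t_e / 0.707 = 11.09 mm → use 12 mm.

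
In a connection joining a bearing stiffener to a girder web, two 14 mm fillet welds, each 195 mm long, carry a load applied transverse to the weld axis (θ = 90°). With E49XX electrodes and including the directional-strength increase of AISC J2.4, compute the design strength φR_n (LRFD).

φR_n ≈ 1280 kN

E49XX → F_EXX = 490 MPa.
t_e = 0.707 × 14 = 9.898 mm; A_we = 9.898 × 390 = 3860 mm².
Directional factor: 1.0 + 0.5 sin^1.5(90°) = 1.5.
F_nw = 0.6 × 490 × 1.5 = 441 MPa.
φR_n = 0.75 × 441 × 3860 × 10⁻³ = 1277 kN.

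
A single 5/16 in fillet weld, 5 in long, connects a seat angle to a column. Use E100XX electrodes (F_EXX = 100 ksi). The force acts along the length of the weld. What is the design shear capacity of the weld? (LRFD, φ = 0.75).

Effective throat t_e = 0.707 × 0.3125 = 0.2209 in.
Total length L = 5 in; A_we = 0.2209 × 5 = 1.105 in².
F_nw = 0.6 F_EXX = 0.6 × 100 = 60 ksi.
φR_n = 0.75 × 60 × 1.105 = 49.71 kip.

φR_n ≈ 49.7 kip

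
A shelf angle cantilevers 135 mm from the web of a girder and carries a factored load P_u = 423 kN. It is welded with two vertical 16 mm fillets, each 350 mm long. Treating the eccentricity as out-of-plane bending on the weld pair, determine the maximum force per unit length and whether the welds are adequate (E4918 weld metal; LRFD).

f_max ≈ 1520 N/mm; adequate

E49XX → F_EXX = 490 MPa.
L_w = 2 × 350 = 700 mm; section modulus (unit throat) S = 2 × L²/6 = 40830 mm².
Direct shear f_v = P/L_w = 423×10³/700 = 604.3 N/mm.
Moment M = P × e = 423×10³ × 135 = 57105000 N·mm; bending f_b = M/S = 1398 N/mm.
f_max = √(f_v² + f_b²) = √(604.3² + 1398²) = 1523 N/mm.
φr_n = 0.75 × 0.6 × 490 × (0.707 × 16) = 2494 N/mm → adequate.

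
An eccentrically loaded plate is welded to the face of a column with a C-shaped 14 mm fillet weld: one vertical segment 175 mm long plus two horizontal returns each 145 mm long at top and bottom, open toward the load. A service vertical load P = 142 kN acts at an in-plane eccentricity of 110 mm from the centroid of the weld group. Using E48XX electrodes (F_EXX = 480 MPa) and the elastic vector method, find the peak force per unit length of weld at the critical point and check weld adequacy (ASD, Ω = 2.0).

f_max ≈ 808 N/mm; adequate

Total weld length L_w = 465 mm. Treat welds as unit-width lines.
Centroid: x̄ = 2×145×72.5 / 465 = 45.22 mm from the vertical weld.
Polar moment about centroid: J = I_x + I_y = [175³/12 + 2×145×87.5²] + [175×45.22² + 2(145³/12 + 145×27.28²)] = 3749000 mm³.
Direct shear f_v = P/L_w = 142×10³ / 465 = 305.4 N/mm (vertical).
Torsion M = P·e = 142×10³ × 110 = 15620000 N·mm.
Critical point at (x, y) = (99.78, 87.5) from centroid. f_tx = M·y/J = 364.6 N/mm; f_ty = M·x/J = 415.8 N/mm.
Resultant f_max = √[f_tx² + (f_v + f_ty)²] = √[364.6² + (305.4 + 415.8)²] = 808.1 N/mm.
Capacity per unit length: r_n/Ω = (1/2.0) × 0.6 × 480 × (0.707 × 14) = 1425 N/mm.
808.1 ≤ 1425 → adequate.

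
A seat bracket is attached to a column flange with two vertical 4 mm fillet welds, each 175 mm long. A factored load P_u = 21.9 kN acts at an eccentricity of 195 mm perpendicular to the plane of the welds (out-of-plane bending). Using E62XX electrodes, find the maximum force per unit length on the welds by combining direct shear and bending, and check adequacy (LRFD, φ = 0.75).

E62XX → F_EXX = 620 MPa.
L_w = 2 × 175 = 350 mm; section modulus (unit throat) S = 2 × L²/6 = 10210 mm².
Direct shear f_v = P/L_w = 21.9×10³/350 = 62.57 N/mm.
Moment M = P × e = 21.9×10³ × 195 = 4270500 N·mm; bending f_b = M/S = 418.3 N/mm.
f_max = √(f_v² + f_b²) = √(62.57² + 418.3²) = 423 N/mm.
φr_n = 0.75 × 0.6 × 620 × (0.707 × 4) = 789 N/mm → adequate.

f_max ≈ 423 N/mm; adequate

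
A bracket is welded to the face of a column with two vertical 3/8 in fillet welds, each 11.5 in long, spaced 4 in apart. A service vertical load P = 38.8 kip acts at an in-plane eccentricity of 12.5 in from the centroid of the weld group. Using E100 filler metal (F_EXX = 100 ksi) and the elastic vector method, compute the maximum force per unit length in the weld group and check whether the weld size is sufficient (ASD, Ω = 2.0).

f_max ≈ 9.24 kip/in; NOT adequate

Total weld length L_w = 23 in. Treat welds as unit-width lines.
Polar moment about centroid: J = 2[d³/12 + d(b/2)²] = 2[11.5³/12 + 11.5×2²] = 345.5 in³.
Direct shear f_v = P/L_w = 38.8 / 23 = 1.687 kip/in (vertical).
Torsion M = P·e = 38.8 × 12.5 = 485 kip·in.
Critical point at (x, y) = (2, 5.75) from centroid. f_tx = M·y/J = 8.072 kip/in; f_ty = M·x/J = 2.808 kip/in.
Resultant f_max = √[f_tx² + (f_v + f_ty)²] = √[8.072² + (1.687 + 2.808)²] = 9.239 kip/in.
Capacity per unit length: r_n/Ω = (1/2.0) × 0.6 × 100 × (0.707 × 0.375) = 7.954 kip/in.
9.239 > 7.954 → NOT adequate.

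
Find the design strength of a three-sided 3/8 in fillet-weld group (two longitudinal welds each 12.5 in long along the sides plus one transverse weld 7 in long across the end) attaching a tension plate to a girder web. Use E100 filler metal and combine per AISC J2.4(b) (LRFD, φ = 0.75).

E100XX → F_EXX = 100 ksi.
t_e = 0.707 × 0.375 = 0.2651 in.
R_nwl = 0.6 × 100 × 0.2651 × 25 = 397.7 kips (longitudinal, 2 welds).
R_nwt = 0.6 × 100 × 0.2651 × 7 = 111.4 kips (transverse, base value).
(i) R_nwl + R_nwt = 509 kips; (ii) 0.85 R_nwl + 1.5 R_nwt = 505.1 kips.
R_n = max = 509 kips [governs: (i)]; φR_n = 381.8 kips.

φR_n ≈ 382 kips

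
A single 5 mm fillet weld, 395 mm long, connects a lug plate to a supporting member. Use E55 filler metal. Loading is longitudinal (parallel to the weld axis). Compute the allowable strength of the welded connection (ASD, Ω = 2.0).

E55XX → F_EXX = 550 MPa.
Effective throat t_e = 0.707 × 5 = 3.535 mm.
Total length L = 395 mm; A_we = 3.535 × 395 = 1396 mm².
F_nw = 0.6 F_EXX = 0.6 × 550 = 330 MPa.
R_n = 330 × 1396 × 10⁻³ = 460.8 kN; R_n/Ω = 460.8/2.0 = 230.4 kN.

R_n/Ω ≈ 230 kN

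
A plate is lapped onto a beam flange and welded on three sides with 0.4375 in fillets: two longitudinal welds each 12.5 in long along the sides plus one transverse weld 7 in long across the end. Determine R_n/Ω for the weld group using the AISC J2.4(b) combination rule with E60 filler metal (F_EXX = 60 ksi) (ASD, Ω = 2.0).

R_n/Ω ≈ 178 kip

t_e = 0.707 × 0.4375 = 0.3093 in.
R_nwl = 0.6 × 60 × 0.3093 × 25 = 278.4 kip (longitudinal, 2 welds).
R_nwt = 0.6 × 60 × 0.3093 × 7 = 77.95 kip (transverse, base value).
(i) R_nwl + R_nwt = 356.3 kip; (ii) 0.85 R_nwl + 1.5 R_nwt = 353.5 kip.
R_n = max = 356.3 kip [governs: (i)]; R_n/Ω = 178.2 kip.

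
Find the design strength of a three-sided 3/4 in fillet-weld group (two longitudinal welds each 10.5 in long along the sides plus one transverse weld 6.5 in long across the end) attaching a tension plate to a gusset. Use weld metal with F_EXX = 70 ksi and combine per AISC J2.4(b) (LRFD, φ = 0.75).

φR_n ≈ 461 kips

t_e = 0.707 × 0.75 = 0.5302 in.
R_nwl = 0.6 × 70 × 0.5302 × 21 = 467.7 kips (longitudinal, 2 welds).
R_nwt = 0.6 × 70 × 0.5302 × 6.5 = 144.8 kips (transverse, base value).
(i) R_nwl + R_nwt = 612.4 kips; (ii) 0.85 R_nwl + 1.5 R_nwt = 614.7 kips.
R_n = max = 614.7 kips [governs: (ii)]; φR_n = 461 kips.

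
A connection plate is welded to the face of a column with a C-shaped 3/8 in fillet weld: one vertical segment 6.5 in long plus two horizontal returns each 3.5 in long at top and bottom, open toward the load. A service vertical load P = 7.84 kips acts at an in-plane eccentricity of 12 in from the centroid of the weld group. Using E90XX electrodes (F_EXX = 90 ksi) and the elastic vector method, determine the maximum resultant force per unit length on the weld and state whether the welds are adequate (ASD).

Total weld length L_w = 13.5 in. Treat welds as unit-width lines.
Centroid: x̄ = 2×3.5×1.75 / 13.5 = 0.9074 in from the vertical weld.
Polar moment about centroid: J = I_x + I_y = [6.5³/12 + 2×3.5×3.25²] + [6.5×0.9074² + 2(3.5³/12 + 3.5×0.8426²)] = 114.3 in³.
Direct shear f_v = P/L_w = 7.84 / 13.5 = 0.5807 kip/in (vertical).
Torsion M = P·e = 7.84 × 12 = 94.08 kip·in.
Critical point at (x, y) = (2.593, 3.25) from centroid. f_tx = M·y/J = 2.675 kip/in; f_ty = M·x/J = 2.134 kip/in.
Resultant f_max = √[f_tx² + (f_v + f_ty)²] = √[2.675² + (0.5807 + 2.134)²] = 3.812 kip/in.
Capacity per unit length: r_n/Ω = (1/2.0) × 0.6 × 90 × (0.707 × 0.375) = 7.158 kip/in.
3.812 ≤ 7.158 → adequate.

f_max ≈ 3.81 kip/in; adequate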